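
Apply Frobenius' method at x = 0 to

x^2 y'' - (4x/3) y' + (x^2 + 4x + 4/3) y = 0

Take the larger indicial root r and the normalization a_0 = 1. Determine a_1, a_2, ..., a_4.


Write in Frobenius form y'' + (p(x)/x) y' + (q(x)/x^2) y = 0:
  p(x) = -4/3,  q(x) = x^2 + 4x + 4/3.
Indicial equation: r(r-1) + (-4/3) r + (4/3) = 0 -> roots r_1 = 4/3, r_2 = 1.
Take r = r_1 = 4/3. Let y(x) = x^r sum_{n>=0} a_n x^n with a_0 = 1.
Substitute y = x^r sum a_n x^n and match x^{r+n}. The recurrence is
  D(n) a_n + 4 a_{n-1} + 1 a_{n-2} = 0,  where D(n) = (r+n)(r+n-1) + (-4/3)(r+n) + (4/3).
  a_n = [-4 a_{n-1} - 1 a_{n-2}] / D(n).
Since the indicial polynomial factors as (r - r_1)(r - r_2), D(n) = (r_1 + n - r_1)(r_1 + n - r_2) = n(n + 1/3).
Evaluating step by step (a_0 = 1):
  n = 1: D(1) = 1(1 + 1/3) = 4/3; numerator = -4(1) = -4; a_1 = (-4)/(4/3) = -3
  n = 2: D(2) = 2(2 + 1/3) = 14/3; numerator = -4(-3) - 1(1) = 11; a_2 = (11)/(14/3) = 33/14
  n = 3: D(3) = 3(3 + 1/3) = 10; numerator = -4(33/14) - 1(-3) = -45/7; a_3 = (-45/7)/(10) = -9/14
  n = 4: D(4) = 4(4 + 1/3) = 52/3; numerator = -4(-9/14) - 1(33/14) = 3/14; a_4 = (3/14)/(52/3) = 9/728

r = 4/3; a_0 = 1; a_1 = -3; a_2 = 33/14; a_3 = -9/14; a_4 = 9/728


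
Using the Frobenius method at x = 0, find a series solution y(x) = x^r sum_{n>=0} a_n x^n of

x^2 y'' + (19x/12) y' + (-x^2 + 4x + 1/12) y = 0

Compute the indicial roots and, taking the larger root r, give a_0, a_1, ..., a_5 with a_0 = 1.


Write in Frobenius form y'' + (p(x)/x) y' + (q(x)/x^2) y = 0:
  p(x) = 19/12,  q(x) = -x^2 + 4x + 1/12.
Indicial equation: r(r-1) + (19/12) r + (1/12) = 0 -> roots r_1 = -1/4, r_2 = -1/3.
Take r = r_1 = -1/4. Let y(x) = x^r sum_{n>=0} a_n x^n with a_0 = 1.
Substitute y = x^r sum a_n x^n and match x^{r+n}. The recurrence is
  D(n) a_n + 4 a_{n-1} - 1 a_{n-2} = 0,  where D(n) = (r+n)(r+n-1) + (19/12)(r+n) + (1/12).
  a_n = [-4 a_{n-1} + 1 a_{n-2}] / D(n).
Since the indicial polynomial factors as (r - r_1)(r - r_2), D(n) = (r_1 + n - r_1)(r_1 + n - r_2) = n(n + 1/12).
Evaluating step by step (a_0 = 1):
  n = 1: D(1) = 1(1 + 1/12) = 13/12; numerator = -4(1) = -4; a_1 = (-4)/(13/12) = -48/13
  n = 2: D(2) = 2(2 + 1/12) = 25/6; numerator = -4(-48/13) + 1(1) = 205/13; a_2 = (205/13)/(25/6) = 246/65
  n = 3: D(3) = 3(3 + 1/12) = 37/4; numerator = -4(246/65) + 1(-48/13) = -1224/65; a_3 = (-1224/65)/(37/4) = -4896/2405
  n = 4: D(4) = 4(4 + 1/12) = 49/3; numerator = -4(-4896/2405) + 1(246/65) = 28686/2405; a_4 = (28686/2405)/(49/3) = 12294/16835
  n = 5: D(5) = 5(5 + 1/12) = 305/12; numerator = -4(12294/16835) + 1(-4896/2405) = -83448/16835; a_5 = (-83448/16835)/(305/12) = -16416/84175

r = -1/4; a_0 = 1; a_1 = -48/13; a_2 = 246/65; a_3 = -4896/2405; a_4 = 12294/16835; a_5 = -16416/84175


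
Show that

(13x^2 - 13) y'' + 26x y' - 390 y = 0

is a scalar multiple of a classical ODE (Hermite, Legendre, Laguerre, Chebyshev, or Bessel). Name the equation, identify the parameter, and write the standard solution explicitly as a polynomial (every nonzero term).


All three coefficients share the factor -13; dividing through by -13 gives  (1 - x^2) y'' - 2x y' + 30 y = 0.
This matches the Legendre equation (1 - x^2) y'' - 2x y' + n(n+1) y = 0 (note the -2x y' term) with n(n+1) = 30, so n = 5; the polynomial solution is P_5(x).
With y = sum_k a_k x^k, matching x^k gives (k+2)(k+1) a_{k+2} = [k(k+1) - n(n+1)] a_k = (k - 5)(k + 6) a_k. The right side vanishes at k = 5, so the series with the parity of 5 terminates at degree 5.
Standard normalization (P_n(1) = 1): leading coefficient (2n)!/(2^n (n!)^2) = 3628800/(32*14400) = 63/8, so a_5 = 63/8. Work downward with a_k = (k+1)(k+2) a_{k+2} / ((k - 5)(k + 6)):
  a_3 = (4)(5)(63/8) / ((3 - 5)(3 + 6)) = (315/2)/(-18) = -35/4
  a_1 = (2)(3)(-35/4) / ((1 - 5)(1 + 6)) = (-105/2)/(-28) = 15/8
Hence P_5(x) = 63 x^5/8 - 35 x^3/4 + 15 x/8.

P_5(x); series = 63 x^5/8 - 35 x^3/4 + 15 x/8


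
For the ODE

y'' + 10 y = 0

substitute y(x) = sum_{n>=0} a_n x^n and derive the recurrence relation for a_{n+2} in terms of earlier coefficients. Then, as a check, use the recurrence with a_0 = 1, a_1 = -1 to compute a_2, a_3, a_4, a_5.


Substitute y = sum_n a_n x^n into y'' + (const) y = 0.
y''(x) = sum_{n>=0} (n+2)(n+1) a_{n+2} x^n.
The ODE becomes sum_n [(n+2)(n+1) a_{n+2} + 10 a_n] x^n = 0.
Setting each coefficient to zero gives the recurrence:
  (n+2)(n+1) a_{n+2} + 10 a_n = 0,
  a_{n+2} = -10 / ((n+1)(n+2)) a_n.

Check with a_0 = 1, a_1 = -1 (apply the recurrence for n = 0, 1, 2, 3): a_0 = 1, a_1 = -1, a_2 = -5, a_3 = 5/3, a_4 = 25/6, a_5 = -5/6.

a_{n+2} = -10/((n+1)(n+2)) * a_n; check: a_0 = 1, a_1 = -1, a_2 = -5, a_3 = 5/3, a_4 = 25/6, a_5 = -5/6


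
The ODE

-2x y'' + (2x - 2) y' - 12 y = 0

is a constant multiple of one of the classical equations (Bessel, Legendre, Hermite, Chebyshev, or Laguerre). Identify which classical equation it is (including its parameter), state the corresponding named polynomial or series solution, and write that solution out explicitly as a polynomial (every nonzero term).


All three coefficients share the factor -2; dividing through by -2 gives  x y'' + (1 - x) y' + 6 y = 0.
This matches the Laguerre equation x y'' + (1 - x) y' + n y = 0 with n = 6; the polynomial solution is L_6(x).
With y = sum_k a_k x^k, matching x^k gives (k+1)k a_{k+1} + (k+1) a_{k+1} - k a_k + n a_k = 0, i.e. (k+1)^2 a_{k+1} = (k - n) a_k = (k - 6) a_k. The right side vanishes at k = 6, so the series terminates at degree 6.
Standard normalization L_n(0) = 1 gives a_0 = 1. Work upward with a_{k+1} = (k - 6) a_k / (k+1)^2:
  a_1 = (0 - 6)(1) / 1^2 = -6/1 = -6
  a_2 = (1 - 6)(-6) / 2^2 = 30/4 = 15/2
  a_3 = (2 - 6)(15/2) / 3^2 = -30/9 = -10/3
  a_4 = (3 - 6)(-10/3) / 4^2 = 10/16 = 5/8
  a_5 = (4 - 6)(5/8) / 5^2 = (-5/4)/25 = -1/20
  a_6 = (5 - 6)(-1/20) / 6^2 = (1/20)/36 = 1/720
Hence L_6(x) = x^6/720 - x^5/20 + 5 x^4/8 - 10 x^3/3 + 15 x^2/2 - 6 x + 1.

L_6(x); series = x^6/720 - x^5/20 + 5 x^4/8 - 10 x^3/3 + 15 x^2/2 - 6 x + 1


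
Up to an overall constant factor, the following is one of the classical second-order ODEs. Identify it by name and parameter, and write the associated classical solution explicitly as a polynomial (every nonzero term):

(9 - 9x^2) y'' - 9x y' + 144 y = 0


All three coefficients share the factor 9; dividing through by 9 gives  (1 - x^2) y'' - x y' + 16 y = 0.
This matches the Chebyshev equation (1 - x^2) y'' - x y' + n^2 y = 0 (note the -x y' term, not -2x y') with n^2 = 16, so n = 4; the polynomial solution is T_4(x).
With y = sum_k a_k x^k, matching x^k gives (k+2)(k+1) a_{k+2} = (k^2 - n^2) a_k = (k - 4)(k + 4) a_k. The right side vanishes at k = 4, so the series with the parity of 4 terminates at degree 4.
Standard normalization: leading coefficient of T_n is 2^(n-1), so a_4 = 2^3 = 8. Work downward with a_k = (k+1)(k+2) a_{k+2} / ((k - 4)(k + 4)):
  a_2 = (3)(4)(8) / ((2 - 4)(2 + 4)) = 96/(-12) = -8
  a_0 = (1)(2)(-8) / ((0 - 4)(0 + 4)) = -16/(-16) = 1
Hence T_4(x) = 8 x^4 - 8 x^2 + 1.

T_4(x); series = 8 x^4 - 8 x^2 + 1


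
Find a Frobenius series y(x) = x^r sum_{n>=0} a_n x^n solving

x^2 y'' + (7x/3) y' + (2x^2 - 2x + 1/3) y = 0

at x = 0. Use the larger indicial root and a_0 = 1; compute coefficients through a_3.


Write in Frobenius form y'' + (p(x)/x) y' + (q(x)/x^2) y = 0:
  p(x) = 7/3,  q(x) = 2x^2 - 2x + 1/3.
Indicial equation: r(r-1) + (7/3) r + (1/3) = 0 -> roots r_1 = -1/3, r_2 = -1.
Take r = r_1 = -1/3. Let y(x) = x^r sum_{n>=0} a_n x^n with a_0 = 1.
Substitute y = x^r sum a_n x^n and match x^{r+n}. The recurrence is
  D(n) a_n - 2 a_{n-1} + 2 a_{n-2} = 0,  where D(n) = (r+n)(r+n-1) + (7/3)(r+n) + (1/3).
  a_n = [2 a_{n-1} - 2 a_{n-2}] / D(n).
Since the indicial polynomial factors as (r - r_1)(r - r_2), D(n) = (r_1 + n - r_1)(r_1 + n - r_2) = n(n + 2/3).
Evaluating step by step (a_0 = 1):
  n = 1: D(1) = 1(1 + 2/3) = 5/3; numerator = 2(1) = 2; a_1 = (2)/(5/3) = 6/5
  n = 2: D(2) = 2(2 + 2/3) = 16/3; numerator = 2(6/5) - 2(1) = 2/5; a_2 = (2/5)/(16/3) = 3/40
  n = 3: D(3) = 3(3 + 2/3) = 11; numerator = 2(3/40) - 2(6/5) = -9/4; a_3 = (-9/4)/(11) = -9/44

r = -1/3; a_0 = 1; a_1 = 6/5; a_2 = 3/40; a_3 = -9/44


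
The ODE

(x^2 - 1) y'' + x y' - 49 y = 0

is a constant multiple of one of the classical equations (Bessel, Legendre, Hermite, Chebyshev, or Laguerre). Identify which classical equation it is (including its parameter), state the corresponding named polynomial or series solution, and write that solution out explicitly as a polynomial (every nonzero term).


All three coefficients share the factor -1; dividing through by -1 gives  (1 - x^2) y'' - x y' + 49 y = 0.
This matches the Chebyshev equation (1 - x^2) y'' - x y' + n^2 y = 0 (note the -x y' term, not -2x y') with n^2 = 49, so n = 7; the polynomial solution is T_7(x).
With y = sum_k a_k x^k, matching x^k gives (k+2)(k+1) a_{k+2} = (k^2 - n^2) a_k = (k - 7)(k + 7) a_k. The right side vanishes at k = 7, so the series with the parity of 7 terminates at degree 7.
Standard normalization: leading coefficient of T_n is 2^(n-1), so a_7 = 2^6 = 64. Work downward with a_k = (k+1)(k+2) a_{k+2} / ((k - 7)(k + 7)):
  a_5 = (6)(7)(64) / ((5 - 7)(5 + 7)) = 2688/(-24) = -112
  a_3 = (4)(5)(-112) / ((3 - 7)(3 + 7)) = -2240/(-40) = 56
  a_1 = (2)(3)(56) / ((1 - 7)(1 + 7)) = 336/(-48) = -7
Hence T_7(x) = 64 x^7 - 112 x^5 + 56 x^3 - 7 x.

T_7(x); series = 64 x^7 - 112 x^5 + 56 x^3 - 7 x


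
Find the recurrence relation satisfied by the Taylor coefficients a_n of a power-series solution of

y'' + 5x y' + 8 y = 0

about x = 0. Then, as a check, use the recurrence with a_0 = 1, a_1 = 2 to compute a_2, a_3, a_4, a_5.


Substitute y = sum_n a_n x^n.
y''(x) has coefficient (n+2)(n+1) a_{n+2} at x^n;
5 x y'(x) has coefficient 5 n a_n at x^n (shift);
8 y(x) has coefficient 8 a_n at x^n.
Matching x^n: (n+2)(n+1) a_{n+2} + (5n + 8) a_n = 0.
Thus a_{n+2} = (-5n - 8) / ((n+1)(n+2)) * a_n.

Check with a_0 = 1, a_1 = 2 (apply the recurrence for n = 0, 1, 2, 3): a_0 = 1, a_1 = 2, a_2 = -4, a_3 = -13/3, a_4 = 6, a_5 = 299/60.

a_(n+2) = (-5n - 8) / ((n+1)(n+2)) * a_n; check: a_0 = 1, a_1 = 2, a_2 = -4, a_3 = -13/3, a_4 = 6, a_5 = 299/60


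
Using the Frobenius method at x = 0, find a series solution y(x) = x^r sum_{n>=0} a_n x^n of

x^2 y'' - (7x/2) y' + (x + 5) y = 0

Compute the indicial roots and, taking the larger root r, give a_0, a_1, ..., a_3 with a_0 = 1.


Write in Frobenius form y'' + (p(x)/x) y' + (q(x)/x^2) y = 0:
  p(x) = -7/2,  q(x) = x + 5.
Indicial equation: r(r-1) + (-7/2) r + (5) = 0 -> roots r_1 = 5/2, r_2 = 2.
Take r = r_1 = 5/2. Let y(x) = x^r sum_{n>=0} a_n x^n with a_0 = 1.
Substitute y = x^r sum a_n x^n and match x^{r+n}. The recurrence is
  D(n) a_n + 1 a_{n-1} = 0,  where D(n) = (r+n)(r+n-1) + (-7/2)(r+n) + (5).
  a_n = -1 / D(n) * a_{n-1}.
Since the indicial polynomial factors as (r - r_1)(r - r_2), D(n) = (r_1 + n - r_1)(r_1 + n - r_2) = n(n + 1/2).
Evaluating step by step (a_0 = 1):
  n = 1: D(1) = 1(1 + 1/2) = 3/2; numerator = -1(1) = -1; a_1 = (-1)/(3/2) = -2/3
  n = 2: D(2) = 2(2 + 1/2) = 5; numerator = -1(-2/3) = 2/3; a_2 = (2/3)/(5) = 2/15
  n = 3: D(3) = 3(3 + 1/2) = 21/2; numerator = -1(2/15) = -2/15; a_3 = (-2/15)/(21/2) = -4/315

r = 5/2; a_0 = 1; a_1 = -2/3; a_2 = 2/15; a_3 = -4/315


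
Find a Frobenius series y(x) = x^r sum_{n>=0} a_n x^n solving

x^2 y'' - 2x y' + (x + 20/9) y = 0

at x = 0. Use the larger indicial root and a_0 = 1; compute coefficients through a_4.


Write in Frobenius form y'' + (p(x)/x) y' + (q(x)/x^2) y = 0:
  p(x) = -2,  q(x) = x + 20/9.
Indicial equation: r(r-1) + (-2) r + (20/9) = 0 -> roots r_1 = 5/3, r_2 = 4/3.
Take r = r_1 = 5/3. Let y(x) = x^r sum_{n>=0} a_n x^n with a_0 = 1.
Substitute y = x^r sum a_n x^n and match x^{r+n}. The recurrence is
  D(n) a_n + 1 a_{n-1} = 0,  where D(n) = (r+n)(r+n-1) + (-2)(r+n) + (20/9).
  a_n = -1 / D(n) * a_{n-1}.
Since the indicial polynomial factors as (r - r_1)(r - r_2), D(n) = (r_1 + n - r_1)(r_1 + n - r_2) = n(n + 1/3).
Evaluating step by step (a_0 = 1):
  n = 1: D(1) = 1(1 + 1/3) = 4/3; numerator = -1(1) = -1; a_1 = (-1)/(4/3) = -3/4
  n = 2: D(2) = 2(2 + 1/3) = 14/3; numerator = -1(-3/4) = 3/4; a_2 = (3/4)/(14/3) = 9/56
  n = 3: D(3) = 3(3 + 1/3) = 10; numerator = -1(9/56) = -9/56; a_3 = (-9/56)/(10) = -9/560
  n = 4: D(4) = 4(4 + 1/3) = 52/3; numerator = -1(-9/560) = 9/560; a_4 = (9/560)/(52/3) = 27/29120

r = 5/3; a_0 = 1; a_1 = -3/4; a_2 = 9/56; a_3 = -9/560; a_4 = 27/29120


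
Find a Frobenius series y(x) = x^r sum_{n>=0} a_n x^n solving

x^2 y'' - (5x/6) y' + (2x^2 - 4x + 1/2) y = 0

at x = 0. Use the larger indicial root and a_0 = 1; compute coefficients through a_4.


Write in Frobenius form y'' + (p(x)/x) y' + (q(x)/x^2) y = 0:
  p(x) = -5/6,  q(x) = 2x^2 - 4x + 1/2.
Indicial equation: r(r-1) + (-5/6) r + (1/2) = 0 -> roots r_1 = 3/2, r_2 = 1/3.
Take r = r_1 = 3/2. Let y(x) = x^r sum_{n>=0} a_n x^n with a_0 = 1.
Substitute y = x^r sum a_n x^n and match x^{r+n}. The recurrence is
  D(n) a_n - 4 a_{n-1} + 2 a_{n-2} = 0,  where D(n) = (r+n)(r+n-1) + (-5/6)(r+n) + (1/2).
  a_n = [4 a_{n-1} - 2 a_{n-2}] / D(n).
Since the indicial polynomial factors as (r - r_1)(r - r_2), D(n) = (r_1 + n - r_1)(r_1 + n - r_2) = n(n + 7/6).
Evaluating step by step (a_0 = 1):
  n = 1: D(1) = 1(1 + 7/6) = 13/6; numerator = 4(1) = 4; a_1 = (4)/(13/6) = 24/13
  n = 2: D(2) = 2(2 + 7/6) = 19/3; numerator = 4(24/13) - 2(1) = 70/13; a_2 = (70/13)/(19/3) = 210/247
  n = 3: D(3) = 3(3 + 7/6) = 25/2; numerator = 4(210/247) - 2(24/13) = -72/247; a_3 = (-72/247)/(25/2) = -144/6175
  n = 4: D(4) = 4(4 + 7/6) = 62/3; numerator = 4(-144/6175) - 2(210/247) = -852/475; a_4 = (-852/475)/(62/3) = -1278/14725

r = 3/2; a_0 = 1; a_1 = 24/13; a_2 = 210/247; a_3 = -144/6175; a_4 = -1278/14725


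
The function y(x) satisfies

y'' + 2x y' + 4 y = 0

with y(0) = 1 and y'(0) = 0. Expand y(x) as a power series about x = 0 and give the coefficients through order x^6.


Ansatz: y(x) = sum_{n>=0} a_n x^n, so y'(x) = sum_{n>=1} n a_n x^(n-1) and y''(x) = sum_{n>=2} n(n-1) a_n x^(n-2).
Substitute into P(x) y'' + Q(x) y' + R(x) y = 0 with P(x) = 1, Q(x) = 2x, R(x) = 4, and match powers of x.
Initial conditions: a_0 = 1, a_1 = 0.
Setting the coefficient of each power of x to zero and solving order by order (substituting the coefficients already found):
  x^0: 2 a_2 + 4 a_0 = 0  ->  2 a_2 = -4 a_0 = -4  ->  a_2 = -2
  x^1: 6 a_3 + 6 a_1 = 0  ->  6 a_3 = -6 a_1 = 0  ->  a_3 = 0
  x^2: 12 a_4 + 8 a_2 = 0  ->  12 a_4 = -8 a_2 = 16  ->  a_4 = 4/3
  x^3: 20 a_5 + 10 a_3 = 0  ->  20 a_5 = -10 a_3 = 0  ->  a_5 = 0
  x^4: 30 a_6 + 12 a_4 = 0  ->  30 a_6 = -12 a_4 = -16  ->  a_6 = -8/15
Truncated series: y(x) = 1 - 2 x^2 + (4/3) x^4 - (8/15) x^6 + O(x^7).

a_0 = 1; a_1 = 0; a_2 = -2; a_3 = 0; a_4 = 4/3; a_5 = 0; a_6 = -8/15


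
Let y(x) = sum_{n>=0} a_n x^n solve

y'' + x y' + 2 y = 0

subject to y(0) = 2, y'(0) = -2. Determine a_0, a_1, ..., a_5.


Ansatz: y(x) = sum_{n>=0} a_n x^n, so y'(x) = sum_{n>=1} n a_n x^(n-1) and y''(x) = sum_{n>=2} n(n-1) a_n x^(n-2).
Substitute into P(x) y'' + Q(x) y' + R(x) y = 0 with P(x) = 1, Q(x) = x, R(x) = 2, and match powers of x.
Initial conditions: a_0 = 2, a_1 = -2.
Setting the coefficient of each power of x to zero and solving order by order (substituting the coefficients already found):
  x^0: 2 a_2 + 2 a_0 = 0  ->  2 a_2 = -2 a_0 = -4  ->  a_2 = -2
  x^1: 6 a_3 + 3 a_1 = 0  ->  6 a_3 = -3 a_1 = 6  ->  a_3 = 1
  x^2: 12 a_4 + 4 a_2 = 0  ->  12 a_4 = -4 a_2 = 8  ->  a_4 = 2/3
  x^3: 20 a_5 + 5 a_3 = 0  ->  20 a_5 = -5 a_3 = -5  ->  a_5 = -1/4
Truncated series: y(x) = 2 - 2 x - 2 x^2 + x^3 + (2/3) x^4 - (1/4) x^5 + O(x^6).

a_0 = 2; a_1 = -2; a_2 = -2; a_3 = 1; a_4 = 2/3; a_5 = -1/4


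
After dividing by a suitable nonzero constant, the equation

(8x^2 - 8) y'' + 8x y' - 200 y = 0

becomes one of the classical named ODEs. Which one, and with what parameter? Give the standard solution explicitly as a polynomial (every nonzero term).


All three coefficients share the factor -8; dividing through by -8 gives  (1 - x^2) y'' - x y' + 25 y = 0.
This matches the Chebyshev equation (1 - x^2) y'' - x y' + n^2 y = 0 (note the -x y' term, not -2x y') with n^2 = 25, so n = 5; the polynomial solution is T_5(x).
With y = sum_k a_k x^k, matching x^k gives (k+2)(k+1) a_{k+2} = (k^2 - n^2) a_k = (k - 5)(k + 5) a_k. The right side vanishes at k = 5, so the series with the parity of 5 terminates at degree 5.
Standard normalization: leading coefficient of T_n is 2^(n-1), so a_5 = 2^4 = 16. Work downward with a_k = (k+1)(k+2) a_{k+2} / ((k - 5)(k + 5)):
  a_3 = (4)(5)(16) / ((3 - 5)(3 + 5)) = 320/(-16) = -20
  a_1 = (2)(3)(-20) / ((1 - 5)(1 + 5)) = -120/(-24) = 5
Hence T_5(x) = 16 x^5 - 20 x^3 + 5 x.

T_5(x); series = 16 x^5 - 20 x^3 + 5 x


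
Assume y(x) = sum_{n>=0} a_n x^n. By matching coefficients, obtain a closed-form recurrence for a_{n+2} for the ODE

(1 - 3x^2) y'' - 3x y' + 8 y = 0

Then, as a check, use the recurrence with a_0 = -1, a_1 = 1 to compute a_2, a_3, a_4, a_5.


Substitute y = sum_n a_n x^n.
(1 - 3 x^2) y'' contributes (n+2)(n+1) a_{n+2} - 3 n(n-1) a_n at x^n.
-3 x y'(x) contributes -3 n a_n at x^n.
8 y(x) contributes 8 a_n at x^n.
Matching x^n: (n+2)(n+1) a_{n+2} + (-3 n(n-1) - 3 n + 8) a_n = 0.
Thus a_{n+2} = (3 n(n-1) + 3 n - 8) / ((n+1)(n+2)) * a_n.

Check with a_0 = -1, a_1 = 1 (apply the recurrence for n = 0, 1, 2, 3): a_0 = -1, a_1 = 1, a_2 = 4, a_3 = -5/6, a_4 = 4/3, a_5 = -19/24.

a_(n+2) = (3 n(n-1) + 3 n - 8) / ((n+1)(n+2)) * a_n; check: a_0 = -1, a_1 = 1, a_2 = 4, a_3 = -5/6, a_4 = 4/3, a_5 = -19/24


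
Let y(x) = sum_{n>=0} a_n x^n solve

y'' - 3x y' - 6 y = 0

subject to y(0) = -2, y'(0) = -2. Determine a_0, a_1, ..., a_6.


Ansatz: y(x) = sum_{n>=0} a_n x^n, so y'(x) = sum_{n>=1} n a_n x^(n-1) and y''(x) = sum_{n>=2} n(n-1) a_n x^(n-2).
Substitute into P(x) y'' + Q(x) y' + R(x) y = 0 with P(x) = 1, Q(x) = -3x, R(x) = -6, and match powers of x.
Initial conditions: a_0 = -2, a_1 = -2.
Setting the coefficient of each power of x to zero and solving order by order (substituting the coefficients already found):
  x^0: 2 a_2 - 6 a_0 = 0  ->  2 a_2 = 6 a_0 = -12  ->  a_2 = -6
  x^1: 6 a_3 - 9 a_1 = 0  ->  6 a_3 = 9 a_1 = -18  ->  a_3 = -3
  x^2: 12 a_4 - 12 a_2 = 0  ->  12 a_4 = 12 a_2 = -72  ->  a_4 = -6
  x^3: 20 a_5 - 15 a_3 = 0  ->  20 a_5 = 15 a_3 = -45  ->  a_5 = -9/4
  x^4: 30 a_6 - 18 a_4 = 0  ->  30 a_6 = 18 a_4 = -108  ->  a_6 = -18/5
Truncated series: y(x) = -2 - 2 x - 6 x^2 - 3 x^3 - 6 x^4 - (9/4) x^5 - (18/5) x^6 + O(x^7).

a_0 = -2; a_1 = -2; a_2 = -6; a_3 = -3; a_4 = -6; a_5 = -9/4; a_6 = -18/5


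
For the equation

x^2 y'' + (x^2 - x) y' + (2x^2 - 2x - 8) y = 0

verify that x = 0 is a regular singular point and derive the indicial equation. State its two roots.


Divide by x^2 to reach normal form y'' + P_1(x) y' + P_2(x) y = 0 with P_1(x) = 1 - 1/x and P_2(x) = 2 - 2/x - 8/x^2.
x = 0 is a singular point because the y'-coefficient 1 - 1/x has a pole at x = 0 and the y-coefficient 2 - 2/x - 8/x^2 has a pole at x = 0.
It is a regular singular point because x P_1(x) = p(x) = x - 1 and x^2 P_2(x) = q(x) = 2x^2 - 2x - 8 are polynomials, hence analytic at x = 0.
p(0) = -1,  q(0) = -8.
Indicial equation: r(r-1) + p(0) r + q(0) = 0, i.e. r^2 + (p(0) - 1) r + q(0) = 0, i.e. r^2 - 2 r - 8 = 0.
Discriminant: (-2)^2 - 4(-8) = 36, so r = (2 ± 6)/2.
Solving: r_1 = 4, r_2 = -2.

indicial: r^2 - 2 r - 8 = 0; roots r_1 = 4, r_2 = -2


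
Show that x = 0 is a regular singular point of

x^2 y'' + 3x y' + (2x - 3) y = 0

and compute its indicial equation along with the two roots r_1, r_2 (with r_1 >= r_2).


Divide by x^2 to reach normal form y'' + P_1(x) y' + P_2(x) y = 0 with P_1(x) = 3/x and P_2(x) = 2/x - 3/x^2.
x = 0 is a singular point because the y'-coefficient 3/x has a pole at x = 0 and the y-coefficient 2/x - 3/x^2 has a pole at x = 0.
It is a regular singular point because x P_1(x) = p(x) = 3 and x^2 P_2(x) = q(x) = 2x - 3 are polynomials, hence analytic at x = 0.
p(0) = 3,  q(0) = -3.
Indicial equation: r(r-1) + p(0) r + q(0) = 0, i.e. r^2 + (p(0) - 1) r + q(0) = 0, i.e. r^2 + 2 r - 3 = 0.
Discriminant: (2)^2 - 4(-3) = 16, so r = (-2 ± 4)/2.
Solving: r_1 = 1, r_2 = -3.

indicial: r^2 + 2 r - 3 = 0; roots r_1 = 1, r_2 = -3


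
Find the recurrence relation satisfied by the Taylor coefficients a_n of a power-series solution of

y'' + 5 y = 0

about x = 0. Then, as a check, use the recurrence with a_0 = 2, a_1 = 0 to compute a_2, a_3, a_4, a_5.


Substitute y = sum_n a_n x^n into y'' + (const) y = 0.
y''(x) = sum_{n>=0} (n+2)(n+1) a_{n+2} x^n.
The ODE becomes sum_n [(n+2)(n+1) a_{n+2} + 5 a_n] x^n = 0.
Setting each coefficient to zero gives the recurrence:
  (n+2)(n+1) a_{n+2} + 5 a_n = 0,
  a_{n+2} = -5 / ((n+1)(n+2)) a_n.

Check with a_0 = 2, a_1 = 0 (apply the recurrence for n = 0, 1, 2, 3): a_0 = 2, a_1 = 0, a_2 = -5, a_3 = 0, a_4 = 25/12, a_5 = 0.

a_{n+2} = -5/((n+1)(n+2)) * a_n; check: a_0 = 2, a_1 = 0, a_2 = -5, a_3 = 0, a_4 = 25/12, a_5 = 0


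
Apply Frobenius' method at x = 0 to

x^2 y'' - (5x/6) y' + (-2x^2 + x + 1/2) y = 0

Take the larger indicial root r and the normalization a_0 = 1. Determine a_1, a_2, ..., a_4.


Write in Frobenius form y'' + (p(x)/x) y' + (q(x)/x^2) y = 0:
  p(x) = -5/6,  q(x) = -2x^2 + x + 1/2.
Indicial equation: r(r-1) + (-5/6) r + (1/2) = 0 -> roots r_1 = 3/2, r_2 = 1/3.
Take r = r_1 = 3/2. Let y(x) = x^r sum_{n>=0} a_n x^n with a_0 = 1.
Substitute y = x^r sum a_n x^n and match x^{r+n}. The recurrence is
  D(n) a_n + 1 a_{n-1} - 2 a_{n-2} = 0,  where D(n) = (r+n)(r+n-1) + (-5/6)(r+n) + (1/2).
  a_n = [-1 a_{n-1} + 2 a_{n-2}] / D(n).
Since the indicial polynomial factors as (r - r_1)(r - r_2), D(n) = (r_1 + n - r_1)(r_1 + n - r_2) = n(n + 7/6).
Evaluating step by step (a_0 = 1):
  n = 1: D(1) = 1(1 + 7/6) = 13/6; numerator = -1(1) = -1; a_1 = (-1)/(13/6) = -6/13
  n = 2: D(2) = 2(2 + 7/6) = 19/3; numerator = -1(-6/13) + 2(1) = 32/13; a_2 = (32/13)/(19/3) = 96/247
  n = 3: D(3) = 3(3 + 7/6) = 25/2; numerator = -1(96/247) + 2(-6/13) = -324/247; a_3 = (-324/247)/(25/2) = -648/6175
  n = 4: D(4) = 4(4 + 7/6) = 62/3; numerator = -1(-648/6175) + 2(96/247) = 5448/6175; a_4 = (5448/6175)/(62/3) = 8172/191425

r = 3/2; a_0 = 1; a_1 = -6/13; a_2 = 96/247; a_3 = -648/6175; a_4 = 8172/191425


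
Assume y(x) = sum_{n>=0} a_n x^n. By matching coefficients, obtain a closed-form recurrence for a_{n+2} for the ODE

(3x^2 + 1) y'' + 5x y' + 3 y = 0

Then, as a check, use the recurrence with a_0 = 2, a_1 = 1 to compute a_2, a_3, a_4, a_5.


Substitute y = sum_n a_n x^n.
(1 + 3 x^2) y'' contributes (n+2)(n+1) a_{n+2} + 3 n(n-1) a_n at x^n.
5 x y'(x) contributes 5 n a_n at x^n.
3 y(x) contributes 3 a_n at x^n.
Matching x^n: (n+2)(n+1) a_{n+2} + (3 n(n-1) + 5 n + 3) a_n = 0.
Thus a_{n+2} = (-3 n(n-1) - 5 n - 3) / ((n+1)(n+2)) * a_n.

Check with a_0 = 2, a_1 = 1 (apply the recurrence for n = 0, 1, 2, 3): a_0 = 2, a_1 = 1, a_2 = -3, a_3 = -4/3, a_4 = 19/4, a_5 = 12/5.

a_(n+2) = (-3 n(n-1) - 5 n - 3) / ((n+1)(n+2)) * a_n; check: a_0 = 2, a_1 = 1, a_2 = -3, a_3 = -4/3, a_4 = 19/4, a_5 = 12/5


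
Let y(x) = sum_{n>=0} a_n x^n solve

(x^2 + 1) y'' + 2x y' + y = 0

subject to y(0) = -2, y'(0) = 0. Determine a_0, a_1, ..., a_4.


Ansatz: y(x) = sum_{n>=0} a_n x^n, so y'(x) = sum_{n>=1} n a_n x^(n-1) and y''(x) = sum_{n>=2} n(n-1) a_n x^(n-2).
Substitute into P(x) y'' + Q(x) y' + R(x) y = 0 with P(x) = x^2 + 1, Q(x) = 2x, R(x) = 1, and match powers of x.
Initial conditions: a_0 = -2, a_1 = 0.
Setting the coefficient of each power of x to zero and solving order by order (substituting the coefficients already found):
  x^0: 2 a_2 + a_0 = 0  ->  2 a_2 = -a_0 = 2  ->  a_2 = 1
  x^1: 6 a_3 + 3 a_1 = 0  ->  6 a_3 = -3 a_1 = 0  ->  a_3 = 0
  x^2: 12 a_4 + 7 a_2 = 0  ->  12 a_4 = -7 a_2 = -7  ->  a_4 = -7/12
Truncated series: y(x) = -2 + x^2 - (7/12) x^4 + O(x^5).

a_0 = -2; a_1 = 0; a_2 = 1; a_3 = 0; a_4 = -7/12


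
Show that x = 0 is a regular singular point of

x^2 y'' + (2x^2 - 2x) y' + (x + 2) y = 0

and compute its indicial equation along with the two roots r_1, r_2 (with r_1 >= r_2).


Divide by x^2 to reach normal form y'' + P_1(x) y' + P_2(x) y = 0 with P_1(x) = 2 - 2/x and P_2(x) = 1/x + 2/x^2.
x = 0 is a singular point because the y'-coefficient 2 - 2/x has a pole at x = 0 and the y-coefficient 1/x + 2/x^2 has a pole at x = 0.
It is a regular singular point because x P_1(x) = p(x) = 2x - 2 and x^2 P_2(x) = q(x) = x + 2 are polynomials, hence analytic at x = 0.
p(0) = -2,  q(0) = 2.
Indicial equation: r(r-1) + p(0) r + q(0) = 0, i.e. r^2 + (p(0) - 1) r + q(0) = 0, i.e. r^2 - 3 r + 2 = 0.
Discriminant: (-3)^2 - 4(2) = 1, so r = (3 ± 1)/2.
Solving: r_1 = 2, r_2 = 1.

indicial: r^2 - 3 r + 2 = 0; roots r_1 = 2, r_2 = 1


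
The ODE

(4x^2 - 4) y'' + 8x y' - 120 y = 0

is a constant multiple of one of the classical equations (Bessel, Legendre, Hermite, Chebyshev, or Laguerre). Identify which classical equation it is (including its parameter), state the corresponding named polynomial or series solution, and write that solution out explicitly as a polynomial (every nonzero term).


All three coefficients share the factor -4; dividing through by -4 gives  (1 - x^2) y'' - 2x y' + 30 y = 0.
This matches the Legendre equation (1 - x^2) y'' - 2x y' + n(n+1) y = 0 (note the -2x y' term) with n(n+1) = 30, so n = 5; the polynomial solution is P_5(x).
With y = sum_k a_k x^k, matching x^k gives (k+2)(k+1) a_{k+2} = [k(k+1) - n(n+1)] a_k = (k - 5)(k + 6) a_k. The right side vanishes at k = 5, so the series with the parity of 5 terminates at degree 5.
Standard normalization (P_n(1) = 1): leading coefficient (2n)!/(2^n (n!)^2) = 3628800/(32*14400) = 63/8, so a_5 = 63/8. Work downward with a_k = (k+1)(k+2) a_{k+2} / ((k - 5)(k + 6)):
  a_3 = (4)(5)(63/8) / ((3 - 5)(3 + 6)) = (315/2)/(-18) = -35/4
  a_1 = (2)(3)(-35/4) / ((1 - 5)(1 + 6)) = (-105/2)/(-28) = 15/8
Hence P_5(x) = 63 x^5/8 - 35 x^3/4 + 15 x/8.

P_5(x); series = 63 x^5/8 - 35 x^3/4 + 15 x/8


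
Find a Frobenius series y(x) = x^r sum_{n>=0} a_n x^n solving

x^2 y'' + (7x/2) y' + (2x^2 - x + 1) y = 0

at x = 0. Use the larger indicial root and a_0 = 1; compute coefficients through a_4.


Write in Frobenius form y'' + (p(x)/x) y' + (q(x)/x^2) y = 0:
  p(x) = 7/2,  q(x) = 2x^2 - x + 1.
Indicial equation: r(r-1) + (7/2) r + (1) = 0 -> roots r_1 = -1/2, r_2 = -2.
Take r = r_1 = -1/2. Let y(x) = x^r sum_{n>=0} a_n x^n with a_0 = 1.
Substitute y = x^r sum a_n x^n and match x^{r+n}. The recurrence is
  D(n) a_n - 1 a_{n-1} + 2 a_{n-2} = 0,  where D(n) = (r+n)(r+n-1) + (7/2)(r+n) + (1).
  a_n = [1 a_{n-1} - 2 a_{n-2}] / D(n).
Since the indicial polynomial factors as (r - r_1)(r - r_2), D(n) = (r_1 + n - r_1)(r_1 + n - r_2) = n(n + 3/2).
Evaluating step by step (a_0 = 1):
  n = 1: D(1) = 1(1 + 3/2) = 5/2; numerator = 1(1) = 1; a_1 = (1)/(5/2) = 2/5
  n = 2: D(2) = 2(2 + 3/2) = 7; numerator = 1(2/5) - 2(1) = -8/5; a_2 = (-8/5)/(7) = -8/35
  n = 3: D(3) = 3(3 + 3/2) = 27/2; numerator = 1(-8/35) - 2(2/5) = -36/35; a_3 = (-36/35)/(27/2) = -8/105
  n = 4: D(4) = 4(4 + 3/2) = 22; numerator = 1(-8/105) - 2(-8/35) = 8/21; a_4 = (8/21)/(22) = 4/231

r = -1/2; a_0 = 1; a_1 = 2/5; a_2 = -8/35; a_3 = -8/105; a_4 = 4/231


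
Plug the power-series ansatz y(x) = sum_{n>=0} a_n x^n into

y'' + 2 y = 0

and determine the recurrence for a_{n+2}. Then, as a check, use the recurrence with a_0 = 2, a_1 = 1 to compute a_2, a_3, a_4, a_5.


Substitute y = sum_n a_n x^n into y'' + (const) y = 0.
y''(x) = sum_{n>=0} (n+2)(n+1) a_{n+2} x^n.
The ODE becomes sum_n [(n+2)(n+1) a_{n+2} + 2 a_n] x^n = 0.
Setting each coefficient to zero gives the recurrence:
  (n+2)(n+1) a_{n+2} + 2 a_n = 0,
  a_{n+2} = -2 / ((n+1)(n+2)) a_n.

Check with a_0 = 2, a_1 = 1 (apply the recurrence for n = 0, 1, 2, 3): a_0 = 2, a_1 = 1, a_2 = -2, a_3 = -1/3, a_4 = 1/3, a_5 = 1/30.

a_{n+2} = -2/((n+1)(n+2)) * a_n; check: a_0 = 2, a_1 = 1, a_2 = -2, a_3 = -1/3, a_4 = 1/3, a_5 = 1/30


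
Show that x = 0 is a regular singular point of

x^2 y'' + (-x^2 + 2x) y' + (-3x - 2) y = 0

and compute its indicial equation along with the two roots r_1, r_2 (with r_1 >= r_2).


Divide by x^2 to reach normal form y'' + P_1(x) y' + P_2(x) y = 0 with P_1(x) = -1 + 2/x and P_2(x) = -3/x - 2/x^2.
x = 0 is a singular point because the y'-coefficient -1 + 2/x has a pole at x = 0 and the y-coefficient -3/x - 2/x^2 has a pole at x = 0.
It is a regular singular point because x P_1(x) = p(x) = 2 - x and x^2 P_2(x) = q(x) = -3x - 2 are polynomials, hence analytic at x = 0.
p(0) = 2,  q(0) = -2.
Indicial equation: r(r-1) + p(0) r + q(0) = 0, i.e. r^2 + (p(0) - 1) r + q(0) = 0, i.e. r^2 + 1 r - 2 = 0.
Discriminant: (1)^2 - 4(-2) = 9, so r = (-1 ± 3)/2.
Solving: r_1 = 1, r_2 = -2.

indicial: r^2 + 1 r - 2 = 0; roots r_1 = 1, r_2 = -2


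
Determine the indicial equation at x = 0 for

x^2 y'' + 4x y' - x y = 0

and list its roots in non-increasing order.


Divide by x^2 to reach normal form y'' + P_1(x) y' + P_2(x) y = 0 with P_1(x) = 4/x and P_2(x) = -1/x.
x = 0 is a singular point because the y'-coefficient 4/x has a pole at x = 0 and the y-coefficient -1/x has a pole at x = 0.
It is a regular singular point because x P_1(x) = p(x) = 4 and x^2 P_2(x) = q(x) = -x are polynomials, hence analytic at x = 0.
p(0) = 4,  q(0) = 0.
Indicial equation: r(r-1) + p(0) r + q(0) = 0, i.e. r^2 + (p(0) - 1) r + q(0) = 0, i.e. r^2 + 3 r = 0.
Discriminant: (3)^2 - 4(0) = 9, so r = (-3 ± 3)/2.
Solving: r_1 = 0, r_2 = -3.

indicial: r^2 + 3 r = 0; roots r_1 = 0, r_2 = -3


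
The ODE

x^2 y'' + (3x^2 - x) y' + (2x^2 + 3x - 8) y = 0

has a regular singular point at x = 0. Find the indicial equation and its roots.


Divide by x^2 to reach normal form y'' + P_1(x) y' + P_2(x) y = 0 with P_1(x) = 3 - 1/x and P_2(x) = 2 + 3/x - 8/x^2.
x = 0 is a singular point because the y'-coefficient 3 - 1/x has a pole at x = 0 and the y-coefficient 2 + 3/x - 8/x^2 has a pole at x = 0.
It is a regular singular point because x P_1(x) = p(x) = 3x - 1 and x^2 P_2(x) = q(x) = 2x^2 + 3x - 8 are polynomials, hence analytic at x = 0.
p(0) = -1,  q(0) = -8.
Indicial equation: r(r-1) + p(0) r + q(0) = 0, i.e. r^2 + (p(0) - 1) r + q(0) = 0, i.e. r^2 - 2 r - 8 = 0.
Discriminant: (-2)^2 - 4(-8) = 36, so r = (2 ± 6)/2.
Solving: r_1 = 4, r_2 = -2.

indicial: r^2 - 2 r - 8 = 0; roots r_1 = 4, r_2 = -2


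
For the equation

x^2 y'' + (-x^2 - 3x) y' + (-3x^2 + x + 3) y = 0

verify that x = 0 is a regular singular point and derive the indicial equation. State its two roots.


Divide by x^2 to reach normal form y'' + P_1(x) y' + P_2(x) y = 0 with P_1(x) = -1 - 3/x and P_2(x) = -3 + 1/x + 3/x^2.
x = 0 is a singular point because the y'-coefficient -1 - 3/x has a pole at x = 0 and the y-coefficient -3 + 1/x + 3/x^2 has a pole at x = 0.
It is a regular singular point because x P_1(x) = p(x) = -x - 3 and x^2 P_2(x) = q(x) = -3x^2 + x + 3 are polynomials, hence analytic at x = 0.
p(0) = -3,  q(0) = 3.
Indicial equation: r(r-1) + p(0) r + q(0) = 0, i.e. r^2 + (p(0) - 1) r + q(0) = 0, i.e. r^2 - 4 r + 3 = 0.
Discriminant: (-4)^2 - 4(3) = 4, so r = (4 ± 2)/2.
Solving: r_1 = 3, r_2 = 1.

indicial: r^2 - 4 r + 3 = 0; roots r_1 = 3, r_2 = 1


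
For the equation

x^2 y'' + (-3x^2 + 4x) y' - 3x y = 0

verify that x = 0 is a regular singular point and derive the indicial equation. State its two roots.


Divide by x^2 to reach normal form y'' + P_1(x) y' + P_2(x) y = 0 with P_1(x) = -3 + 4/x and P_2(x) = -3/x.
x = 0 is a singular point because the y'-coefficient -3 + 4/x has a pole at x = 0 and the y-coefficient -3/x has a pole at x = 0.
It is a regular singular point because x P_1(x) = p(x) = 4 - 3x and x^2 P_2(x) = q(x) = -3x are polynomials, hence analytic at x = 0.
p(0) = 4,  q(0) = 0.
Indicial equation: r(r-1) + p(0) r + q(0) = 0, i.e. r^2 + (p(0) - 1) r + q(0) = 0, i.e. r^2 + 3 r = 0.
Discriminant: (3)^2 - 4(0) = 9, so r = (-3 ± 3)/2.
Solving: r_1 = 0, r_2 = -3.

indicial: r^2 + 3 r = 0; roots r_1 = 0, r_2 = -3


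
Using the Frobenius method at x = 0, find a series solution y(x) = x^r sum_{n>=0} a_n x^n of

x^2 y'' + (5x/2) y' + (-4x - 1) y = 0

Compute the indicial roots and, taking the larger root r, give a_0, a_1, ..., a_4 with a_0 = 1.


Write in Frobenius form y'' + (p(x)/x) y' + (q(x)/x^2) y = 0:
  p(x) = 5/2,  q(x) = -4x - 1.
Indicial equation: r(r-1) + (5/2) r + (-1) = 0 -> roots r_1 = 1/2, r_2 = -2.
Take r = r_1 = 1/2. Let y(x) = x^r sum_{n>=0} a_n x^n with a_0 = 1.
Substitute y = x^r sum a_n x^n and match x^{r+n}. The recurrence is
  D(n) a_n - 4 a_{n-1} = 0,  where D(n) = (r+n)(r+n-1) + (5/2)(r+n) + (-1).
  a_n = 4 / D(n) * a_{n-1}.
Since the indicial polynomial factors as (r - r_1)(r - r_2), D(n) = (r_1 + n - r_1)(r_1 + n - r_2) = n(n + 5/2).
Evaluating step by step (a_0 = 1):
  n = 1: D(1) = 1(1 + 5/2) = 7/2; numerator = 4(1) = 4; a_1 = (4)/(7/2) = 8/7
  n = 2: D(2) = 2(2 + 5/2) = 9; numerator = 4(8/7) = 32/7; a_2 = (32/7)/(9) = 32/63
  n = 3: D(3) = 3(3 + 5/2) = 33/2; numerator = 4(32/63) = 128/63; a_3 = (128/63)/(33/2) = 256/2079
  n = 4: D(4) = 4(4 + 5/2) = 26; numerator = 4(256/2079) = 1024/2079; a_4 = (1024/2079)/(26) = 512/27027

r = 1/2; a_0 = 1; a_1 = 8/7; a_2 = 32/63; a_3 = 256/2079; a_4 = 512/27027


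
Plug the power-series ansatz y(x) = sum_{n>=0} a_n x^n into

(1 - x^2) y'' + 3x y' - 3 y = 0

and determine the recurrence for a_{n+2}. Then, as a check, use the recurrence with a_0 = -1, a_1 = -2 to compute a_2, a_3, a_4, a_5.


Substitute y = sum_n a_n x^n.
(1 - 1 x^2) y'' contributes (n+2)(n+1) a_{n+2} - n(n-1) a_n at x^n.
3 x y'(x) contributes 3 n a_n at x^n.
-3 y(x) contributes -3 a_n at x^n.
Matching x^n: (n+2)(n+1) a_{n+2} + (-n(n-1) + 3 n - 3) a_n = 0.
Thus a_{n+2} = (n(n-1) - 3 n + 3) / ((n+1)(n+2)) * a_n.

Check with a_0 = -1, a_1 = -2 (apply the recurrence for n = 0, 1, 2, 3): a_0 = -1, a_1 = -2, a_2 = -3/2, a_3 = 0, a_4 = 1/8, a_5 = 0.

a_(n+2) = (n(n-1) - 3 n + 3) / ((n+1)(n+2)) * a_n; check: a_0 = -1, a_1 = -2, a_2 = -3/2, a_3 = 0, a_4 = 1/8, a_5 = 0


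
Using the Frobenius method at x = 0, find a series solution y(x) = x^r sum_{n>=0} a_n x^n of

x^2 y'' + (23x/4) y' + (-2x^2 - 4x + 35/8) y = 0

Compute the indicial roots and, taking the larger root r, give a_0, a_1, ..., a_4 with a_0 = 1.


Write in Frobenius form y'' + (p(x)/x) y' + (q(x)/x^2) y = 0:
  p(x) = 23/4,  q(x) = -2x^2 - 4x + 35/8.
Indicial equation: r(r-1) + (23/4) r + (35/8) = 0 -> roots r_1 = -5/4, r_2 = -7/2.
Take r = r_1 = -5/4. Let y(x) = x^r sum_{n>=0} a_n x^n with a_0 = 1.
Substitute y = x^r sum a_n x^n and match x^{r+n}. The recurrence is
  D(n) a_n - 4 a_{n-1} - 2 a_{n-2} = 0,  where D(n) = (r+n)(r+n-1) + (23/4)(r+n) + (35/8).
  a_n = [4 a_{n-1} + 2 a_{n-2}] / D(n).
Since the indicial polynomial factors as (r - r_1)(r - r_2), D(n) = (r_1 + n - r_1)(r_1 + n - r_2) = n(n + 9/4).
Evaluating step by step (a_0 = 1):
  n = 1: D(1) = 1(1 + 9/4) = 13/4; numerator = 4(1) = 4; a_1 = (4)/(13/4) = 16/13
  n = 2: D(2) = 2(2 + 9/4) = 17/2; numerator = 4(16/13) + 2(1) = 90/13; a_2 = (90/13)/(17/2) = 180/221
  n = 3: D(3) = 3(3 + 9/4) = 63/4; numerator = 4(180/221) + 2(16/13) = 1264/221; a_3 = (1264/221)/(63/4) = 5056/13923
  n = 4: D(4) = 4(4 + 9/4) = 25; numerator = 4(5056/13923) + 2(180/221) = 42904/13923; a_4 = (42904/13923)/(25) = 42904/348075

r = -5/4; a_0 = 1; a_1 = 16/13; a_2 = 180/221; a_3 = 5056/13923; a_4 = 42904/348075


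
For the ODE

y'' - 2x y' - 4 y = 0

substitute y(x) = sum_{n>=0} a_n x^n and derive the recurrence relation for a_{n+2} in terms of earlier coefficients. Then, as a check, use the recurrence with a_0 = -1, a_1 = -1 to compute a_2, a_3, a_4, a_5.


Substitute y = sum_n a_n x^n.
y''(x) has coefficient (n+2)(n+1) a_{n+2} at x^n;
-2 x y'(x) has coefficient -2 n a_n at x^n (shift);
-4 y(x) has coefficient -4 a_n at x^n.
Matching x^n: (n+2)(n+1) a_{n+2} + (-2n - 4) a_n = 0.
Thus a_{n+2} = (2n + 4) / ((n+1)(n+2)) * a_n.

Check with a_0 = -1, a_1 = -1 (apply the recurrence for n = 0, 1, 2, 3): a_0 = -1, a_1 = -1, a_2 = -2, a_3 = -1, a_4 = -4/3, a_5 = -1/2.

a_(n+2) = (2n + 4) / ((n+1)(n+2)) * a_n; check: a_0 = -1, a_1 = -1, a_2 = -2, a_3 = -1, a_4 = -4/3, a_5 = -1/2


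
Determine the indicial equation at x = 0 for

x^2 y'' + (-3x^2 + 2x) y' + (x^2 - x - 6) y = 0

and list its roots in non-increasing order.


Divide by x^2 to reach normal form y'' + P_1(x) y' + P_2(x) y = 0 with P_1(x) = -3 + 2/x and P_2(x) = 1 - 1/x - 6/x^2.
x = 0 is a singular point because the y'-coefficient -3 + 2/x has a pole at x = 0 and the y-coefficient 1 - 1/x - 6/x^2 has a pole at x = 0.
It is a regular singular point because x P_1(x) = p(x) = 2 - 3x and x^2 P_2(x) = q(x) = x^2 - x - 6 are polynomials, hence analytic at x = 0.
p(0) = 2,  q(0) = -6.
Indicial equation: r(r-1) + p(0) r + q(0) = 0, i.e. r^2 + (p(0) - 1) r + q(0) = 0, i.e. r^2 + 1 r - 6 = 0.
Discriminant: (1)^2 - 4(-6) = 25, so r = (-1 ± 5)/2.
Solving: r_1 = 2, r_2 = -3.

indicial: r^2 + 1 r - 6 = 0; roots r_1 = 2, r_2 = -3


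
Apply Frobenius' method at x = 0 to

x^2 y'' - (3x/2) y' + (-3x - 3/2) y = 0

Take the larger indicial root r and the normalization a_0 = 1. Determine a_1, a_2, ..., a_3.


Write in Frobenius form y'' + (p(x)/x) y' + (q(x)/x^2) y = 0:
  p(x) = -3/2,  q(x) = -3x - 3/2.
Indicial equation: r(r-1) + (-3/2) r + (-3/2) = 0 -> roots r_1 = 3, r_2 = -1/2.
Take r = r_1 = 3. Let y(x) = x^r sum_{n>=0} a_n x^n with a_0 = 1.
Substitute y = x^r sum a_n x^n and match x^{r+n}. The recurrence is
  D(n) a_n - 3 a_{n-1} = 0,  where D(n) = (r+n)(r+n-1) + (-3/2)(r+n) + (-3/2).
  a_n = 3 / D(n) * a_{n-1}.
Since the indicial polynomial factors as (r - r_1)(r - r_2), D(n) = (r_1 + n - r_1)(r_1 + n - r_2) = n(n + 7/2).
Evaluating step by step (a_0 = 1):
  n = 1: D(1) = 1(1 + 7/2) = 9/2; numerator = 3(1) = 3; a_1 = (3)/(9/2) = 2/3
  n = 2: D(2) = 2(2 + 7/2) = 11; numerator = 3(2/3) = 2; a_2 = (2)/(11) = 2/11
  n = 3: D(3) = 3(3 + 7/2) = 39/2; numerator = 3(2/11) = 6/11; a_3 = (6/11)/(39/2) = 4/143

r = 3; a_0 = 1; a_1 = 2/3; a_2 = 2/11; a_3 = 4/143


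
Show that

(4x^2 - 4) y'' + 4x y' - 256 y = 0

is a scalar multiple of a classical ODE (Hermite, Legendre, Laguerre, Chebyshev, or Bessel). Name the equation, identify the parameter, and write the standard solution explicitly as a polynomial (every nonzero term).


All three coefficients share the factor -4; dividing through by -4 gives  (1 - x^2) y'' - x y' + 64 y = 0.
This matches the Chebyshev equation (1 - x^2) y'' - x y' + n^2 y = 0 (note the -x y' term, not -2x y') with n^2 = 64, so n = 8; the polynomial solution is T_8(x).
With y = sum_k a_k x^k, matching x^k gives (k+2)(k+1) a_{k+2} = (k^2 - n^2) a_k = (k - 8)(k + 8) a_k. The right side vanishes at k = 8, so the series with the parity of 8 terminates at degree 8.
Standard normalization: leading coefficient of T_n is 2^(n-1), so a_8 = 2^7 = 128. Work downward with a_k = (k+1)(k+2) a_{k+2} / ((k - 8)(k + 8)):
  a_6 = (7)(8)(128) / ((6 - 8)(6 + 8)) = 7168/(-28) = -256
  a_4 = (5)(6)(-256) / ((4 - 8)(4 + 8)) = -7680/(-48) = 160
  a_2 = (3)(4)(160) / ((2 - 8)(2 + 8)) = 1920/(-60) = -32
  a_0 = (1)(2)(-32) / ((0 - 8)(0 + 8)) = -64/(-64) = 1
Hence T_8(x) = 128 x^8 - 256 x^6 + 160 x^4 - 32 x^2 + 1.

T_8(x); series = 128 x^8 - 256 x^6 + 160 x^4 - 32 x^2 + 1


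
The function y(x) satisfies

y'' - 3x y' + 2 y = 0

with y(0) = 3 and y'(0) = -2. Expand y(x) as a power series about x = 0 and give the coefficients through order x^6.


Ansatz: y(x) = sum_{n>=0} a_n x^n, so y'(x) = sum_{n>=1} n a_n x^(n-1) and y''(x) = sum_{n>=2} n(n-1) a_n x^(n-2).
Substitute into P(x) y'' + Q(x) y' + R(x) y = 0 with P(x) = 1, Q(x) = -3x, R(x) = 2, and match powers of x.
Initial conditions: a_0 = 3, a_1 = -2.
Setting the coefficient of each power of x to zero and solving order by order (substituting the coefficients already found):
  x^0: 2 a_2 + 2 a_0 = 0  ->  2 a_2 = -2 a_0 = -6  ->  a_2 = -3
  x^1: 6 a_3 - a_1 = 0  ->  6 a_3 = a_1 = -2  ->  a_3 = -1/3
  x^2: 12 a_4 - 4 a_2 = 0  ->  12 a_4 = 4 a_2 = -12  ->  a_4 = -1
  x^3: 20 a_5 - 7 a_3 = 0  ->  20 a_5 = 7 a_3 = -7/3  ->  a_5 = -7/60
  x^4: 30 a_6 - 10 a_4 = 0  ->  30 a_6 = 10 a_4 = -10  ->  a_6 = -1/3
Truncated series: y(x) = 3 - 2 x - 3 x^2 - (1/3) x^3 - x^4 - (7/60) x^5 - (1/3) x^6 + O(x^7).

a_0 = 3; a_1 = -2; a_2 = -3; a_3 = -1/3; a_4 = -1; a_5 = -7/60; a_6 = -1/3


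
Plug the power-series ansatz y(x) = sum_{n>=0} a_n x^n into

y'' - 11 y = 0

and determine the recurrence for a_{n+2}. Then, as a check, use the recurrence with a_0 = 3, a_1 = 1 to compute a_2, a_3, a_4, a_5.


Substitute y = sum_n a_n x^n into y'' + (const) y = 0.
y''(x) = sum_{n>=0} (n+2)(n+1) a_{n+2} x^n.
The ODE becomes sum_n [(n+2)(n+1) a_{n+2} - 11 a_n] x^n = 0.
Setting each coefficient to zero gives the recurrence:
  (n+2)(n+1) a_{n+2} - 11 a_n = 0,
  a_{n+2} = 11 / ((n+1)(n+2)) a_n.

Check with a_0 = 3, a_1 = 1 (apply the recurrence for n = 0, 1, 2, 3): a_0 = 3, a_1 = 1, a_2 = 33/2, a_3 = 11/6, a_4 = 121/8, a_5 = 121/120.

a_{n+2} = 11/((n+1)(n+2)) * a_n; check: a_0 = 3, a_1 = 1, a_2 = 33/2, a_3 = 11/6, a_4 = 121/8, a_5 = 121/120
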